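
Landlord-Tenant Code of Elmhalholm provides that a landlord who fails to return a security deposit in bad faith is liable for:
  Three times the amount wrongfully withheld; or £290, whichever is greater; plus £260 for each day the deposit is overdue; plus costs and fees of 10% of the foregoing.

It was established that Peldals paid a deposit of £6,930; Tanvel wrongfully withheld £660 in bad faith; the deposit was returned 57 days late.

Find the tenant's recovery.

£18,480

Trebled: 3 × £660 = £1,980
Minimum £290: £1,980 meets the minimum, no increase.
Late-return penalty: 57 × £260 = £14,820
Damages plus late penalty: £1,980 + £14,820 = £16,800
Costs and fees: 10% of £16,800 = £1,680
Total recovery: £16,800 + £1,680 = £18,480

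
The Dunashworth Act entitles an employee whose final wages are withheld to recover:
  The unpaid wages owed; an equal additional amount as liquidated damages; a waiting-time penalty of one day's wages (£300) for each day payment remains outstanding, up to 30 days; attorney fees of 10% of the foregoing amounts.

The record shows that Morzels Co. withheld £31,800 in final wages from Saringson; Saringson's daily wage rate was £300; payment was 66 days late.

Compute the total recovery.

Liquidated damages (equal amount): £31,800
Penalty days: min(66, 30) = 30
Waiting-time penalty: 30 × £300 = £9,000
Subtotal: £31,800 + £31,800 + £9,000 = £72,600
Attorney fees: 10% of £72,600 = £7,260
Total award: £72,600 + £7,260 = £79,860

£79,860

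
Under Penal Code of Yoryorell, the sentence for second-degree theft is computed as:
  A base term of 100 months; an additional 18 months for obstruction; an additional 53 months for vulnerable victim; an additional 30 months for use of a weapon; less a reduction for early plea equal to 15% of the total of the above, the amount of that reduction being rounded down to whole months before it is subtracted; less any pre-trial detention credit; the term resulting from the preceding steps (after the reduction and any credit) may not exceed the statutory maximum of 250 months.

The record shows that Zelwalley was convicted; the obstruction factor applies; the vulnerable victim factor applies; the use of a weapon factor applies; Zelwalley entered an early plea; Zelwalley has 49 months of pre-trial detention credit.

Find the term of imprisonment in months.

122 months

Obstruction enhancement: +18 months
Vulnerable victim enhancement: +53 months
Use of a weapon enhancement: +30 months
Adjusted term: 100 months + 18 months + 53 months + 30 months = 201 months
Early plea reduction: 15% of 201 months = 30 months (rounded down)
After reduction: 201 − 30 = 171 months
Less pre-trial detention credit: 171 months − 49 months = 122 months
Cap at 250 months: 122 months is within the cap, no reduction.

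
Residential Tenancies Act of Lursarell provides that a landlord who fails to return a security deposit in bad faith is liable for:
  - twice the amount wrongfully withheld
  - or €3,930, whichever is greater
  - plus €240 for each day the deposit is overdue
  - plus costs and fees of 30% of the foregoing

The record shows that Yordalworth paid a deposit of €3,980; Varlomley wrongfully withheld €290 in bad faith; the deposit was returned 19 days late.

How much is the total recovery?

Doubled: 2 × €290 = €580
Minimum €3,930: €580 is below the minimum → €3,930
Late-return penalty: 19 × €240 = €4,560
Damages plus late penalty: €3,930 + €4,560 = €8,490
Costs and fees: 30% of €8,490 = €2,547
Total recovery: €8,490 + €2,547 = €11,037

€11,037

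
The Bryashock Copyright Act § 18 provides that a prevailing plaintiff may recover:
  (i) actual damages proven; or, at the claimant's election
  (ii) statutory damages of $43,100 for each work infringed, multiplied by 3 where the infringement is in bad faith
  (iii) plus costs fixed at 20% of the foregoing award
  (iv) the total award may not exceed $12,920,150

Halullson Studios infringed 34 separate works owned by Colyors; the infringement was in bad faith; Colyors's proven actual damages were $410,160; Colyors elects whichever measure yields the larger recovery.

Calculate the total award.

Award: $5,275,440

Statutory damages: 34 × $43,100 = $1,465,400
Trebled: 3 × $1,465,400 = $4,396,200
Greater of actual damages ($410,160) or enhanced statutory damages ($4,396,200): $4,396,200
Costs: 20% of $4,396,200 = $879,240
Award plus costs: $4,396,200 + $879,240 = $5,275,440
Cap at $12,920,150: $5,275,440 is within the cap, no reduction.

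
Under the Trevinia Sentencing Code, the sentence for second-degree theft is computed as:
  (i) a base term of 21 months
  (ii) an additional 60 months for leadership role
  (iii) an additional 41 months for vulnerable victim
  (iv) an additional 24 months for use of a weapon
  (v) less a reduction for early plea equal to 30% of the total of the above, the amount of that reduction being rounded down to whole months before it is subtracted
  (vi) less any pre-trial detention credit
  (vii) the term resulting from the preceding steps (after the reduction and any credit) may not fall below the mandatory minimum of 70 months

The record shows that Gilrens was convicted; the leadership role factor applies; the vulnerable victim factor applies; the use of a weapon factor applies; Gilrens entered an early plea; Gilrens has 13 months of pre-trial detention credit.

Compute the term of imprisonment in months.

Leadership role enhancement: +60 months
Vulnerable victim enhancement: +41 months
Use of a weapon enhancement: +24 months
Adjusted term: 21 months + 60 months + 41 months + 24 months = 146 months
Early plea reduction: 30% of 146 months = 43 months (rounded down)
After reduction: 146 − 43 = 103 months
Less pre-trial detention credit: 103 months − 13 months = 90 months
Minimum 70 months: 90 months meets the minimum, no increase.

Sentence: 90 months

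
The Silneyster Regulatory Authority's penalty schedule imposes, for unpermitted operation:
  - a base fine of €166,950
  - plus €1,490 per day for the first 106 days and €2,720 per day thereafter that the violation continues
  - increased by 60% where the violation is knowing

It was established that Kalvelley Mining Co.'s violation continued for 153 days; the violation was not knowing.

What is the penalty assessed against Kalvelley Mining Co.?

First 106 days: 106 × €1,490 = €157,940
Remaining days: (153 − 106) × €2,720 = €127,840
Per-day component: €157,940 + €127,840 = €285,780
Base plus per-day: €166,950 + €285,780 = €452,730
The violation was not knowing: no 60% increase.

€452,730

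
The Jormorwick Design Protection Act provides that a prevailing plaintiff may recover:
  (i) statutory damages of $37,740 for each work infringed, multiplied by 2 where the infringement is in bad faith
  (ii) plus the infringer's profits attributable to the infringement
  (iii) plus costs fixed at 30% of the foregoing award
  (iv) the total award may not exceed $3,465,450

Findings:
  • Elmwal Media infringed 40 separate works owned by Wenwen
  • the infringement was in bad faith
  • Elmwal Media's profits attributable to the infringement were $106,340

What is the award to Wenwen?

Award: $3,465,450

Statutory damages: 40 × $37,740 = $1,509,600
Doubled: 2 × $1,509,600 = $3,019,200
Combined award: $3,019,200 + $106,340 = $3,125,540
Costs: 30% of $3,125,540 = $937,662
Award plus costs: $3,125,540 + $937,662 = $4,063,202
Cap at $3,465,450: $4,063,202 exceeds the cap → $3,465,450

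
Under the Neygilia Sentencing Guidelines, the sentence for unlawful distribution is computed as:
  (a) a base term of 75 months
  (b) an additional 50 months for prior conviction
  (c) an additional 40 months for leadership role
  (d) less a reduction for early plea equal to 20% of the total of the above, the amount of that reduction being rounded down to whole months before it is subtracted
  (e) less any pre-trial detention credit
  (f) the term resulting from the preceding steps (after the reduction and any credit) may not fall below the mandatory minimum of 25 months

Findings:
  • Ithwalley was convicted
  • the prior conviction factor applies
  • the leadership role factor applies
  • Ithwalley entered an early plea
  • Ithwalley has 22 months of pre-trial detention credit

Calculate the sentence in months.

Prior conviction enhancement: +50 months
Leadership role enhancement: +40 months
Adjusted term: 75 months + 50 months + 40 months = 165 months
Early plea reduction: 20% of 165 months = 33 months (rounded down)
After reduction: 165 − 33 = 132 months
Less pre-trial detention credit: 132 months − 22 months = 110 months
Minimum 25 months: 110 months meets the minimum, no increase.

Sentence: 110 months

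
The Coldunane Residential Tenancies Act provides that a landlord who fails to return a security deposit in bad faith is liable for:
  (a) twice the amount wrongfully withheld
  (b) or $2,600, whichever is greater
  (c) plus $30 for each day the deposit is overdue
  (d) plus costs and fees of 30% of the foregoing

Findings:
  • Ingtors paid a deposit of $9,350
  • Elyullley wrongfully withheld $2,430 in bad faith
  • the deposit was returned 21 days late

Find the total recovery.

Recovery: $7,137

Doubled: 2 × $2,430 = $4,860
Minimum $2,600: $4,860 meets the minimum, no increase.
Late-return penalty: 21 × $30 = $630
Damages plus late penalty: $4,860 + $630 = $5,490
Costs and fees: 30% of $5,490 = $1,647
Total recovery: $5,490 + $1,647 = $7,137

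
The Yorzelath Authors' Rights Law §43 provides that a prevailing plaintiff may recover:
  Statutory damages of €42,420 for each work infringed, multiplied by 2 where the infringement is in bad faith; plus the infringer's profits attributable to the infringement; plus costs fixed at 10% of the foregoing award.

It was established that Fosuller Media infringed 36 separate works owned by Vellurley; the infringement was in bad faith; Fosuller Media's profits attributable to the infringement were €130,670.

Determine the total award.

€3,503,401

Statutory damages: 36 × €42,420 = €1,527,120
Doubled: 2 × €1,527,120 = €3,054,240
Combined award: €3,054,240 + €130,670 = €3,184,910
Costs: 10% of €3,184,910 = €318,491
Award plus costs: €3,184,910 + €318,491 = €3,503,401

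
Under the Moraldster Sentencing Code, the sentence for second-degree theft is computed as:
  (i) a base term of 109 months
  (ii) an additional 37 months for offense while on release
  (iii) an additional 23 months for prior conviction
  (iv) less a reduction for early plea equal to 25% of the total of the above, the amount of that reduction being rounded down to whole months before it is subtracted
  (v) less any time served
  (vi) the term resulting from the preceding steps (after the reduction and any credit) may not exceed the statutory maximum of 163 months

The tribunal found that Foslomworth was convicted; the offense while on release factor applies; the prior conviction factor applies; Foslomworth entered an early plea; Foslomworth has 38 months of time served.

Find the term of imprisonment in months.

Sentence: 89 months

Offense while on release enhancement: +37 months
Prior conviction enhancement: +23 months
Adjusted term: 109 months + 37 months + 23 months = 169 months
Early plea reduction: 25% of 169 months = 42 months (rounded down)
After reduction: 169 − 42 = 127 months
Less time served: 127 months − 38 months = 89 months
Cap at 163 months: 89 months is within the cap, no reduction.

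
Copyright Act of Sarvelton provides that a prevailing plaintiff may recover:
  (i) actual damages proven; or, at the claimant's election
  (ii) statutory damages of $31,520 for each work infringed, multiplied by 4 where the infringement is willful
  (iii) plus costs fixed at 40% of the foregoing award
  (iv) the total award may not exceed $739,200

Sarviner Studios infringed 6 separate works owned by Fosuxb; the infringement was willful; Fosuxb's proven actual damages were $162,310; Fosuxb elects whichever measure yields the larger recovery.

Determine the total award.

$739,200

Statutory damages: 6 × $31,520 = $189,120
Multiplied by 4: 4 × $189,120 = $756,480
Greater of actual damages ($162,310) or enhanced statutory damages ($756,480): $756,480
Costs: 40% of $756,480 = $302,592
Award plus costs: $756,480 + $302,592 = $1,059,072
Cap at $739,200: $1,059,072 exceeds the cap → $739,200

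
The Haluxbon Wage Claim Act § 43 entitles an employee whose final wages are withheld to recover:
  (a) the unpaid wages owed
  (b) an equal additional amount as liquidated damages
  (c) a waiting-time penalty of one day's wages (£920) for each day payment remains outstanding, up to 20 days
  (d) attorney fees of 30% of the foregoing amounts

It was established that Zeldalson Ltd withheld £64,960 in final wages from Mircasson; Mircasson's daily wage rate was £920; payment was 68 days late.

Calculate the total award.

Total award: £192,816

Liquidated damages (equal amount): £64,960
Penalty days: min(68, 20) = 20
Waiting-time penalty: 20 × £920 = £18,400
Subtotal: £64,960 + £64,960 + £18,400 = £148,320
Attorney fees: 30% of £148,320 = £44,496
Total award: £148,320 + £44,496 = £192,816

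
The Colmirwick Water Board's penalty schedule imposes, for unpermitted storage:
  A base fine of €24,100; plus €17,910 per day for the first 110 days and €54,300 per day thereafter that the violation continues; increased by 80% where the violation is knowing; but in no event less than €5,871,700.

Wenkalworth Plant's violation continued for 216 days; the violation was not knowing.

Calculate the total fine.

€7,750,000

First 110 days: 110 × €17,910 = €1,970,100
Remaining days: (216 − 110) × €54,300 = €5,755,800
Per-day component: €1,970,100 + €5,755,800 = €7,725,900
Base plus per-day: €24,100 + €7,725,900 = €7,750,000
The violation was not knowing: no 80% increase.
Minimum €5,871,700: €7,750,000 meets the minimum, no increase.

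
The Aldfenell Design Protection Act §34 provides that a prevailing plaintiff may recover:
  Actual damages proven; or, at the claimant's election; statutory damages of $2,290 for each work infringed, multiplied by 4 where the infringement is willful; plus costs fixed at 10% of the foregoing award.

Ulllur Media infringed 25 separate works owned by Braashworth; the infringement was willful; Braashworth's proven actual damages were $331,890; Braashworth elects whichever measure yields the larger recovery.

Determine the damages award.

Statutory damages: 25 × $2,290 = $57,250
Multiplied by 4: 4 × $57,250 = $229,000
Greater of actual damages ($331,890) or enhanced statutory damages ($229,000): $331,890
Costs: 10% of $331,890 = $33,189
Award plus costs: $331,890 + $33,189 = $365,079

Award: $365,079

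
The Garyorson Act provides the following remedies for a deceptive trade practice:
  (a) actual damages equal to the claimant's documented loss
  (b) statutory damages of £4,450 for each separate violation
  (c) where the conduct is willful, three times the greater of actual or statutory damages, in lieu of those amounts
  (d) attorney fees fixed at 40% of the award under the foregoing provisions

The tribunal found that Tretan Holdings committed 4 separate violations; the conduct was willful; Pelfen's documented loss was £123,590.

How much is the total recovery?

Statutory damages: 4 × £4,450 = £17,800
Greater of actual damages (£123,590) or statutory damages (£17,800): £123,590
Trebled: 3 × £123,590 = £370,770
Attorney fees: 40% of £370,770 = £148,308
Total recovery: £370,770 + £148,308 = £519,078

£519,078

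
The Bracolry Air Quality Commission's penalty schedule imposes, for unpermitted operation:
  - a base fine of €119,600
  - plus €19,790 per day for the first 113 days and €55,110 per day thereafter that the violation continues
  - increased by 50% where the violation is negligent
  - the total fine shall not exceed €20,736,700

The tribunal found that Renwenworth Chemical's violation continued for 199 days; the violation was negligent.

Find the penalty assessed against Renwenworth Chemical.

€10,642,995

First 113 days: 113 × €19,790 = €2,236,270
Remaining days: (199 − 113) × €55,110 = €4,739,460
Per-day component: €2,236,270 + €4,739,460 = €6,975,730
Base plus per-day: €119,600 + €6,975,730 = €7,095,330
Enhancement: 50% of €7,095,330 = €3,547,665
Enhanced fine: €7,095,330 + €3,547,665 = €10,642,995
Cap at €20,736,700: €10,642,995 is within the cap, no reduction.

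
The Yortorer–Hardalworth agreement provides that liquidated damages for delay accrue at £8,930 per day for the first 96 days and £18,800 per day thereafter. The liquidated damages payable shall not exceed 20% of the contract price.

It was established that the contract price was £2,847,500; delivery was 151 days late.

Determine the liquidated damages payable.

First 96 days: 96 × £8,930 = £857,280
Remaining days: (151 − 96) × £18,800 = £1,034,000
Accrued per-day damages: £857,280 + £1,034,000 = £1,891,280
Cap: 20% of £2,847,500 = £569,500
Cap at £569,500: £1,891,280 exceeds the cap → £569,500

£569,500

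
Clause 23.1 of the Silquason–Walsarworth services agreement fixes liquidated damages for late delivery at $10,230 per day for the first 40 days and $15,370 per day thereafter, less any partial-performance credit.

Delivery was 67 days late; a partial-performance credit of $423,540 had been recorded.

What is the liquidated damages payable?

$400,650

First 40 days: 40 × $10,230 = $409,200
Remaining days: (67 − 40) × $15,370 = $414,990
Accrued per-day damages: $409,200 + $414,990 = $824,190
Less partial-performance credit: $824,190 − $423,540 = $400,650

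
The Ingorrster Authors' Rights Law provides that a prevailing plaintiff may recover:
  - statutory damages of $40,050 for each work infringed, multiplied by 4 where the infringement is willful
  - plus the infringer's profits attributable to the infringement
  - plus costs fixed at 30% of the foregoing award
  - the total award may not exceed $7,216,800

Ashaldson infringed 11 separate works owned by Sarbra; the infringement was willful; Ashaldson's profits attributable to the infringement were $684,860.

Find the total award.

$3,181,178

Statutory damages: 11 × $40,050 = $440,550
Multiplied by 4: 4 × $440,550 = $1,762,200
Combined award: $1,762,200 + $684,860 = $2,447,060
Costs: 30% of $2,447,060 = $734,118
Award plus costs: $2,447,060 + $734,118 = $3,181,178
Cap at $7,216,800: $3,181,178 is within the cap, no reduction.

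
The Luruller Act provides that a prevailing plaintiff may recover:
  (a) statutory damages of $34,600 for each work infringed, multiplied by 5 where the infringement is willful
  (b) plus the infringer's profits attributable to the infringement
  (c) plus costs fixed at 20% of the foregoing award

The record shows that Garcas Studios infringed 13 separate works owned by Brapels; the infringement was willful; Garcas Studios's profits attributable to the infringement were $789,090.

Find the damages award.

$3,645,708

Statutory damages: 13 × $34,600 = $449,800
Multiplied by 5: 5 × $449,800 = $2,249,000
Combined award: $2,249,000 + $789,090 = $3,038,090
Costs: 20% of $3,038,090 = $607,618
Award plus costs: $3,038,090 + $607,618 = $3,645,708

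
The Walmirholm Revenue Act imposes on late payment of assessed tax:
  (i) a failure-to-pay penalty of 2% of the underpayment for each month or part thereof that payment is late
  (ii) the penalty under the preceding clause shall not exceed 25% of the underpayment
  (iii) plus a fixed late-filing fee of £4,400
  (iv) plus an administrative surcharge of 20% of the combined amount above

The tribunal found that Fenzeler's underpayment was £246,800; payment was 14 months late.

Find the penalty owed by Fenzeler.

Accrued rate: 2% × 14 = 28%, capped at 25% → 25%
Failure-to-pay penalty: 25% of £246,800 = £61,700
Penalty before surcharge: £61,700 + £4,400 = £66,100
Administrative surcharge: 20% of £66,100 = £13,220
Total penalty: £66,100 + £13,220 = £79,320

£79,320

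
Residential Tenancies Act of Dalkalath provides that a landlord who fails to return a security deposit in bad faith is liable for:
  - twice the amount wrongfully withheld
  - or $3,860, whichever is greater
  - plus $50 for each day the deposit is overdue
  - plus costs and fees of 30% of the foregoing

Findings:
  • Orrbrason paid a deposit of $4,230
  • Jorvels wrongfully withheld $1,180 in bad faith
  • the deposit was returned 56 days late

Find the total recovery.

$8,658

Doubled: 2 × $1,180 = $2,360
Minimum $3,860: $2,360 is below the minimum → $3,860
Late-return penalty: 56 × $50 = $2,800
Damages plus late penalty: $3,860 + $2,800 = $6,660
Costs and fees: 30% of $6,660 = $1,998
Total recovery: $6,660 + $1,998 = $8,658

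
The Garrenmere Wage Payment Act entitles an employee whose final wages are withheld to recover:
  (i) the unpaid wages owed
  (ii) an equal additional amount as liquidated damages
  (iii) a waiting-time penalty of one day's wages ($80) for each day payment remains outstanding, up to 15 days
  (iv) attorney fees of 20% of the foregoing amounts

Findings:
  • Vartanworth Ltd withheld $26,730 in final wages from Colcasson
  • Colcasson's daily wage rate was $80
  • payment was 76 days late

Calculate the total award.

Liquidated damages (equal amount): $26,730
Penalty days: min(76, 15) = 15
Waiting-time penalty: 15 × $80 = $1,200
Subtotal: $26,730 + $26,730 + $1,200 = $54,660
Attorney fees: 20% of $54,660 = $10,932
Total award: $54,660 + $10,932 = $65,592

$65,592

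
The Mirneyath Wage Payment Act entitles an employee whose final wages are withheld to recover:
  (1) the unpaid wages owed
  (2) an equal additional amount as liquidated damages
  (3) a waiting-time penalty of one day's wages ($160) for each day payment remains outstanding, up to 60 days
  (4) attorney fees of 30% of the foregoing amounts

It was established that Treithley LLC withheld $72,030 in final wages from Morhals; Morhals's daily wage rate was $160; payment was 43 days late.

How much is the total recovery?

Liquidated damages (equal amount): $72,030
Penalty days: min(43, 60) = 43
Waiting-time penalty: 43 × $160 = $6,880
Subtotal: $72,030 + $72,030 + $6,880 = $150,940
Attorney fees: 30% of $150,940 = $45,282
Total award: $150,940 + $45,282 = $196,222

$196,222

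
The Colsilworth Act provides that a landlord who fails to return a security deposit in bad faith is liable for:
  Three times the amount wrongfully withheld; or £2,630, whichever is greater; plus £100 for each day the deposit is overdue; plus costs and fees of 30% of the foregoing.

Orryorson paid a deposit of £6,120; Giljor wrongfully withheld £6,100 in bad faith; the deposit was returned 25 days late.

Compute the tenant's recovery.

£27,040

Trebled: 3 × £6,100 = £18,300
Minimum £2,630: £18,300 meets the minimum, no increase.
Late-return penalty: 25 × £100 = £2,500
Damages plus late penalty: £18,300 + £2,500 = £20,800
Costs and fees: 30% of £20,800 = £6,240
Total recovery: £20,800 + £6,240 = £27,040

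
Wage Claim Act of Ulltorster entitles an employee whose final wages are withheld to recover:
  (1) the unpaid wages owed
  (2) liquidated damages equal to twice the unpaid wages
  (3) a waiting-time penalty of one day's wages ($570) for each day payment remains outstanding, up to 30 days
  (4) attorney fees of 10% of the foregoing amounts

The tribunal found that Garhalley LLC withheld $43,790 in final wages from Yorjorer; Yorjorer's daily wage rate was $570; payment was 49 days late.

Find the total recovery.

$163,317

Doubled: 2 × $43,790 = $87,580
Penalty days: min(49, 30) = 30
Waiting-time penalty: 30 × $570 = $17,100
Subtotal: $43,790 + $87,580 + $17,100 = $148,470
Attorney fees: 10% of $148,470 = $14,847
Total award: $148,470 + $14,847 = $163,317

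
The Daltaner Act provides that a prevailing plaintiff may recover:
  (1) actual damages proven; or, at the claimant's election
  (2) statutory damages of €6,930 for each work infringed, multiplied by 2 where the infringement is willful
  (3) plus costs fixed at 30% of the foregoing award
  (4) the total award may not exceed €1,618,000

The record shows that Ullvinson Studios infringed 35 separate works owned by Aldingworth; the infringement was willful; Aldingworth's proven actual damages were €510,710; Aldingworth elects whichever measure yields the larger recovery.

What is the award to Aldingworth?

Statutory damages: 35 × €6,930 = €242,550
Doubled: 2 × €242,550 = €485,100
Greater of actual damages (€510,710) or enhanced statutory damages (€485,100): €510,710
Costs: 30% of €510,710 = €153,213
Award plus costs: €510,710 + €153,213 = €663,923
Cap at €1,618,000: €663,923 is within the cap, no reduction.

€663,923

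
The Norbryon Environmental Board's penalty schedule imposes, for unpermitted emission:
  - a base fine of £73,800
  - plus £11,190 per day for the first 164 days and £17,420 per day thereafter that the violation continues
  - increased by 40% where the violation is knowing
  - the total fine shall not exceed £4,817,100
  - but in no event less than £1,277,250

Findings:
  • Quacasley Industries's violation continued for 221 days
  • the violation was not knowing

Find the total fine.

First 164 days: 164 × £11,190 = £1,835,160
Remaining days: (221 − 164) × £17,420 = £992,940
Per-day component: £1,835,160 + £992,940 = £2,828,100
Base plus per-day: £73,800 + £2,828,100 = £2,901,900
The violation was not knowing: no 40% increase.
Cap at £4,817,100: £2,901,900 is within the cap, no reduction.
Minimum £1,277,250: £2,901,900 meets the minimum, no increase.

£2,901,900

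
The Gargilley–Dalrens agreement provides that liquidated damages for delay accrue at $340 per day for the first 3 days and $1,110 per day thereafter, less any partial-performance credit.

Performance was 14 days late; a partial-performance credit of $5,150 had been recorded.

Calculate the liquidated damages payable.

Liquidated damages: $8,080

First 3 days: 3 × $340 = $1,020
Remaining days: (14 − 3) × $1,110 = $12,210
Accrued per-day damages: $1,020 + $12,210 = $13,230
Less partial-performance credit: $13,230 − $5,150 = $8,080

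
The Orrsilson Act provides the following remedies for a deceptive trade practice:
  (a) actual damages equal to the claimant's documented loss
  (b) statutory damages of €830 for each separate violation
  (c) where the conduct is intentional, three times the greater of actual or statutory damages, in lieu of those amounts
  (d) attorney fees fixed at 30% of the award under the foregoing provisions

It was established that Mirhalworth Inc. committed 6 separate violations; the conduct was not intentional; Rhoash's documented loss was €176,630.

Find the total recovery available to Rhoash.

Statutory damages: 6 × €830 = €4,980
Conduct not intentional: the in-lieu enhancement does not apply.
Actual plus statutory damages: €176,630 + €4,980 = €181,610
Attorney fees: 30% of €181,610 = €54,483
Total recovery: €181,610 + €54,483 = €236,093

Total recovery: €236,093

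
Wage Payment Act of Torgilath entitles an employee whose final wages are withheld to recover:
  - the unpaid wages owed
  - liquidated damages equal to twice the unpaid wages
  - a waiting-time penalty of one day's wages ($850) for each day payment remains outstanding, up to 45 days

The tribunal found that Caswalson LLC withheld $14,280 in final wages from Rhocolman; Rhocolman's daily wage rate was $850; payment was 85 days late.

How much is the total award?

$81,090

Doubled: 2 × $14,280 = $28,560
Penalty days: min(85, 45) = 45
Waiting-time penalty: 45 × $850 = $38,250
Total award: $14,280 + $28,560 + $38,250 = $81,090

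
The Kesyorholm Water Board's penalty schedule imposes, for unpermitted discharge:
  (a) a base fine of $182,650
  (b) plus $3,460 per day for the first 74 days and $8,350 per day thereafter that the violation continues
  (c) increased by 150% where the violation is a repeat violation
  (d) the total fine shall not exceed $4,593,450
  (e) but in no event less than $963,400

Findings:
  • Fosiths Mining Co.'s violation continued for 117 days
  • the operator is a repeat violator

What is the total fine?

$1,994,350

First 74 days: 74 × $3,460 = $256,040
Remaining days: (117 − 74) × $8,350 = $359,050
Per-day component: $256,040 + $359,050 = $615,090
Base plus per-day: $182,650 + $615,090 = $797,740
Enhancement: 150% of $797,740 = $1,196,610
Enhanced fine: $797,740 + $1,196,610 = $1,994,350
Cap at $4,593,450: $1,994,350 is within the cap, no reduction.
Minimum $963,400: $1,994,350 meets the minimum, no increase.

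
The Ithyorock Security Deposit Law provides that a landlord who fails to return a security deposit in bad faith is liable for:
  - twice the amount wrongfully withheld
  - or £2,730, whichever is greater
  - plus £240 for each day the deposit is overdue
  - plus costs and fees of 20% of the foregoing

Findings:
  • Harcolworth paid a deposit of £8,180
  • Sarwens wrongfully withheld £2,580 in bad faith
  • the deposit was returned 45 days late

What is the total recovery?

Doubled: 2 × £2,580 = £5,160
Minimum £2,730: £5,160 meets the minimum, no increase.
Late-return penalty: 45 × £240 = £10,800
Damages plus late penalty: £5,160 + £10,800 = £15,960
Costs and fees: 20% of £15,960 = £3,192
Total recovery: £15,960 + £3,192 = £19,152

Recovery: £19,152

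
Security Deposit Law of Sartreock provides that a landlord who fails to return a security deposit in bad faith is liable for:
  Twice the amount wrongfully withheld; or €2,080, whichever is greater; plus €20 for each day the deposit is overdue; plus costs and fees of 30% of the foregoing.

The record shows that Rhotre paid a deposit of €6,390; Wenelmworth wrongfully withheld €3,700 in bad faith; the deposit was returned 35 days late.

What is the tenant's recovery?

€10,530

Doubled: 2 × €3,700 = €7,400
Minimum €2,080: €7,400 meets the minimum, no increase.
Late-return penalty: 35 × €20 = €700
Damages plus late penalty: €7,400 + €700 = €8,100
Costs and fees: 30% of €8,100 = €2,430
Total recovery: €8,100 + €2,430 = €10,530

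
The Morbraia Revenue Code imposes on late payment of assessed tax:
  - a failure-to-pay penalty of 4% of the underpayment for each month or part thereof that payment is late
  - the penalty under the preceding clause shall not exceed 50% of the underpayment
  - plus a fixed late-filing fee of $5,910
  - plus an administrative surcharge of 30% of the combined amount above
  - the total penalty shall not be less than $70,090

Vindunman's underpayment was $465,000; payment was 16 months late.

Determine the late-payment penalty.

Accrued rate: 4% × 16 = 64%, capped at 50% → 50%
Failure-to-pay penalty: 50% of $465,000 = $232,500
Penalty before surcharge: $232,500 + $5,910 = $238,410
Administrative surcharge: 30% of $238,410 = $71,523
Total penalty: $238,410 + $71,523 = $309,933
Minimum $70,090: $309,933 meets the minimum, no increase.

Penalty: $309,933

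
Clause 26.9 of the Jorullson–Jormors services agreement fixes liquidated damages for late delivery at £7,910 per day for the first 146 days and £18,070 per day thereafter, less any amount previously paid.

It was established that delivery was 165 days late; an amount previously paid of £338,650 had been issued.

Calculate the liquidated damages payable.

First 146 days: 146 × £7,910 = £1,154,860
Remaining days: (165 − 146) × £18,070 = £343,330
Accrued per-day damages: £1,154,860 + £343,330 = £1,498,190
Less amount previously paid: £1,498,190 − £338,650 = £1,159,540

£1,159,540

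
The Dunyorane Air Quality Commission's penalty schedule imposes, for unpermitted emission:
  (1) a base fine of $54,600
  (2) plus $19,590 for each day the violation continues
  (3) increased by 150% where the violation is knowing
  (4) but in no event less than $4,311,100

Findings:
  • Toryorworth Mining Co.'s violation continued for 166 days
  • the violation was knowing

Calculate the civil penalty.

$8,266,350

Per-day component: 166 × $19,590 = $3,251,940
Base plus per-day: $54,600 + $3,251,940 = $3,306,540
Enhancement: 150% of $3,306,540 = $4,959,810
Enhanced fine: $3,306,540 + $4,959,810 = $8,266,350
Minimum $4,311,100: $8,266,350 meets the minimum, no increase.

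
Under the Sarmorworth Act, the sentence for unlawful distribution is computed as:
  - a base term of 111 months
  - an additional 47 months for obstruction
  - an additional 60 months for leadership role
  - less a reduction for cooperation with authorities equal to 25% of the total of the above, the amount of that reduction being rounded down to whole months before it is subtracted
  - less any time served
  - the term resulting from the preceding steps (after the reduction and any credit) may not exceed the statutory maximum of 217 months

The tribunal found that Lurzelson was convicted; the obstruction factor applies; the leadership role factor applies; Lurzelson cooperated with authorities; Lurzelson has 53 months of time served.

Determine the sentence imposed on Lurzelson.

Obstruction enhancement: +47 months
Leadership role enhancement: +60 months
Adjusted term: 111 months + 47 months + 60 months = 218 months
Cooperation with authorities reduction: 25% of 218 months = 54 months (rounded down)
After reduction: 218 − 54 = 164 months
Less time served: 164 months − 53 months = 111 months
Cap at 217 months: 111 months is within the cap, no reduction.

111 months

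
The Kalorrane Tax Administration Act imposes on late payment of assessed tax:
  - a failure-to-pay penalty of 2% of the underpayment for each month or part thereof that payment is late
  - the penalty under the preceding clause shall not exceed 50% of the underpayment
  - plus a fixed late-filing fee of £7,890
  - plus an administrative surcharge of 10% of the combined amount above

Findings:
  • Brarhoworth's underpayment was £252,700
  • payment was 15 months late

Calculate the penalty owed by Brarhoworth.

Accrued rate: 2% × 15 = 30%, capped at 50% → 30%
Failure-to-pay penalty: 30% of £252,700 = £75,810
Penalty before surcharge: £75,810 + £7,890 = £83,700
Administrative surcharge: 10% of £83,700 = £8,370
Total penalty: £83,700 + £8,370 = £92,070

£92,070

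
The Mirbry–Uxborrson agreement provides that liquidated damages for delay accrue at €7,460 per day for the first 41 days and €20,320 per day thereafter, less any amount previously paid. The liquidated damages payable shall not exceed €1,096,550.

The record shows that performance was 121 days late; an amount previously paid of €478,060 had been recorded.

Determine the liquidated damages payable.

€1,096,550

First 41 days: 41 × €7,460 = €305,860
Remaining days: (121 − 41) × €20,320 = €1,625,600
Accrued per-day damages: €305,860 + €1,625,600 = €1,931,460
Less amount previously paid: €1,931,460 − €478,060 = €1,453,400
Cap at €1,096,550: €1,453,400 exceeds the cap → €1,096,550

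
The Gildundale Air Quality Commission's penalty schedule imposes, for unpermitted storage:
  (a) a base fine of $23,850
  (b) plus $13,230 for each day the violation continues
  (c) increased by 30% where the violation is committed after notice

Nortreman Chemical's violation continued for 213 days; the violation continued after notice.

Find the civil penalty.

$3,694,392

Per-day component: 213 × $13,230 = $2,817,990
Base plus per-day: $23,850 + $2,817,990 = $2,841,840
Enhancement: 30% of $2,841,840 = $852,552
Enhanced fine: $2,841,840 + $852,552 = $3,694,392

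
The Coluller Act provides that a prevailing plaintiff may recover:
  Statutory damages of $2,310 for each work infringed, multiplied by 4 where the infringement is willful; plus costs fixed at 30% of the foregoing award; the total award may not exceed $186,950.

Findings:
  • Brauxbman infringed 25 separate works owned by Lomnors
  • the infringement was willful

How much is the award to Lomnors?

Statutory damages: 25 × $2,310 = $57,750
Multiplied by 4: 4 × $57,750 = $231,000
Costs: 30% of $231,000 = $69,300
Award plus costs: $231,000 + $69,300 = $300,300
Cap at $186,950: $300,300 exceeds the cap → $186,950

$186,950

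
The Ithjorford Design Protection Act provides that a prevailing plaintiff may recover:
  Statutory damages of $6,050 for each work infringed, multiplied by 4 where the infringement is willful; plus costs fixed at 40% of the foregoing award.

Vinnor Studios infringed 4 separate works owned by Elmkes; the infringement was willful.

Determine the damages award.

Award: $135,520

Statutory damages: 4 × $6,050 = $24,200
Multiplied by 4: 4 × $24,200 = $96,800
Costs: 40% of $96,800 = $38,720
Award plus costs: $96,800 + $38,720 = $135,520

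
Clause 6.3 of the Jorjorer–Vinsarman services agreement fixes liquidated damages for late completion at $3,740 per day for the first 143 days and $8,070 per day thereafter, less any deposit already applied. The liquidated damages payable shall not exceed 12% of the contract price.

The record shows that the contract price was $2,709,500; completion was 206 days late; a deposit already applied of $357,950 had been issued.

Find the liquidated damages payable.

First 143 days: 143 × $3,740 = $534,820
Remaining days: (206 − 143) × $8,070 = $508,410
Accrued per-day damages: $534,820 + $508,410 = $1,043,230
Less deposit already applied: $1,043,230 − $357,950 = $685,280
Cap: 12% of $2,709,500 = $325,140
Cap at $325,140: $685,280 exceeds the cap → $325,140

Liquidated damages: $325,140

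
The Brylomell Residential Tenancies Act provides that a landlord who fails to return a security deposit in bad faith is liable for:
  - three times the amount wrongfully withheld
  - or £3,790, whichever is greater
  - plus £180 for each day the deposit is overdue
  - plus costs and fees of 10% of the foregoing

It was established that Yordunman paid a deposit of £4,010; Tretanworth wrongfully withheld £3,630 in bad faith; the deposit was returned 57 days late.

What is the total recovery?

Recovery: £23,265

Trebled: 3 × £3,630 = £10,890
Minimum £3,790: £10,890 meets the minimum, no increase.
Late-return penalty: 57 × £180 = £10,260
Damages plus late penalty: £10,890 + £10,260 = £21,150
Costs and fees: 10% of £21,150 = £2,115
Total recovery: £21,150 + £2,115 = £23,265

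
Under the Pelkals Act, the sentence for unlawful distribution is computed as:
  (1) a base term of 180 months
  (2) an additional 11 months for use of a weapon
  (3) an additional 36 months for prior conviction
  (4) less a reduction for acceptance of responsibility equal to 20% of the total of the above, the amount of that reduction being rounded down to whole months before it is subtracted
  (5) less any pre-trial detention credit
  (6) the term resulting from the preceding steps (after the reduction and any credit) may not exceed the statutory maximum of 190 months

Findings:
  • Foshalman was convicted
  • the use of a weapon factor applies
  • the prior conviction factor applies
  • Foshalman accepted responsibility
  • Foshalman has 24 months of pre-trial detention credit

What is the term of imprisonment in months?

Use of a weapon enhancement: +11 months
Prior conviction enhancement: +36 months
Adjusted term: 180 months + 11 months + 36 months = 227 months
Acceptance of responsibility reduction: 20% of 227 months = 45 months (rounded down)
After reduction: 227 − 45 = 182 months
Less pre-trial detention credit: 182 months − 24 months = 158 months
Cap at 190 months: 158 months is within the cap, no reduction.

158 months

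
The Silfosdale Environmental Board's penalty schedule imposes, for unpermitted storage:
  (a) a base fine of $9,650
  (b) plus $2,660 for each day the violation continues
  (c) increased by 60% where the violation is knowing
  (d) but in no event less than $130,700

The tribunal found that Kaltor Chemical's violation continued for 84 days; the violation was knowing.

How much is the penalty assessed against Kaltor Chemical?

Per-day component: 84 × $2,660 = $223,440
Base plus per-day: $9,650 + $223,440 = $233,090
Enhancement: 60% of $233,090 = $139,854
Enhanced fine: $233,090 + $139,854 = $372,944
Minimum $130,700: $372,944 meets the minimum, no increase.

$372,944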